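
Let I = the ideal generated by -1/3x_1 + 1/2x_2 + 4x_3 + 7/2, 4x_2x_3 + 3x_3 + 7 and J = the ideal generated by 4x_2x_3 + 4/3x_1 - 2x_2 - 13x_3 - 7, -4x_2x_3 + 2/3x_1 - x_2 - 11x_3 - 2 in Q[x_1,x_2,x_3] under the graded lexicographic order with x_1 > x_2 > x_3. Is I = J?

Equality of ideals is decidable: compute both reduced Gröbner bases (unique for the ordering) and check whether they agree.
Buchberger on the first generating set:
f_1 = -1/3x_1 + 1/2x_2 + 4x_3 + 7/2, LT = x_1.
f_2 = 4x_2x_3 + 3x_3 + 7, LT = x_2x_3.

The S-polynomials (S(f_1,f_2)) all reduce to 0 modulo the current basis, so we have a Gröbner basis.
Inter-reduce: drop elements whose leading term is divisible by another's, tail-reduce, and make monic.
Reduced Gröbner basis: {x_2x_3 + 3/4x_3 + 7/4, x_1 - 3/2x_2 - 12x_3 - 21/2}.

Buchberger on the second generating set:
h_1 = 4x_2x_3 + 4/3x_1 - 2x_2 - 13x_3 - 7, LT = x_2x_3.
h_2 = -4x_2x_3 + 2/3x_1 - x_2 - 11x_3 - 2, LT = x_2x_3.

S(h_1,h_2): lcm = x_2x_3. S = 1/2x_1 - 3/4x_2 - 6x_3 - 9/4.
  leading term x_1: no divisor's leading term divides it; move 1/2x_1 to the remainder.
  leading term x_2: no divisor's leading term divides it; move -3/4x_2 to the remainder.
  leading term x_3: no divisor's leading term divides it; move -6x_3 to the remainder.
  leading term 1: no divisor's leading term divides it; move -9/4 to the remainder.
  remainder 1/2x_1 - 3/4x_2 - 6x_3 - 9/4 ≠ 0; add k_3 = 1/2x_1 - 3/4x_2 - 6x_3 - 9/4 to the basis.

The other S-polynomials (S(h_1,k_3), S(h_2,k_3)) all reduce to 0 modulo the current basis, so we have a Gröbner basis.
Inter-reduce: drop elements whose leading term is divisible by another's, tail-reduce, and make monic.
Reduced Gröbner basis: {x_2x_3 + 3/4x_3 - 1/4, x_1 - 3/2x_2 - 12x_3 - 9/2}.

Since the reduced bases disagree, the two ideals are not the same.

No, the ideals differ.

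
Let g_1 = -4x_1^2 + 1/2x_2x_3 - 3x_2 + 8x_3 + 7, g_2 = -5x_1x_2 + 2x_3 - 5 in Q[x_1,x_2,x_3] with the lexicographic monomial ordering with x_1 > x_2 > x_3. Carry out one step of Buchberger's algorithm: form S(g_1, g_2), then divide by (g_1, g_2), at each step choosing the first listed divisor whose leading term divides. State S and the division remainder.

lcm(LM(g_1), LM(g_2)) = x_1^2x_2.
S = (lcm/LT(g_1))·g_1 − (lcm/LT(g_2))·g_2 = 2/5x_1x_3 - x_1 - 1/8x_2^2x_3 + 3/4x_2^2 - 2x_2x_3 - 7/4x_2.
Reduce S modulo (g_1, g_2) in that order:
  leading term x_1x_3: no divisor's leading term divides it; move 2/5x_1x_3 to the remainder.
  leading term x_1: no divisor's leading term divides it; move -x_1 to the remainder.
  leading term x_2^2x_3: no divisor's leading term divides it; move -1/8x_2^2x_3 to the remainder.
  leading term x_2^2: no divisor's leading term divides it; move 3/4x_2^2 to the remainder.
  leading term x_2x_3: no divisor's leading term divides it; move -2x_2x_3 to the remainder.
  leading term x_2: no divisor's leading term divides it; move -7/4x_2 to the remainder.
The remainder 2/5x_1x_3 - x_1 - 1/8x_2^2x_3 + 3/4x_2^2 - 2x_2x_3 - 7/4x_2 is nonzero, so it would be added as the next basis element.

S(g_1, g_2) = 2/5x_1x_3 - x_1 - 1/8x_2^2x_3 + 3/4x_2^2 - 2x_2x_3 - 7/4x_2; remainder on division = 2/5x_1x_3 - x_1 - 1/8x_2^2x_3 + 3/4x_2^2 - 2x_2x_3 - 7/4x_2.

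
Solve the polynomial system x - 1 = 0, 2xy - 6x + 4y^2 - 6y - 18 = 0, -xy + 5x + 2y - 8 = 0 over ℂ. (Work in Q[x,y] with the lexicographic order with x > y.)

Compute a lex Gröbner basis by Buchberger's algorithm.
f_1 = x - 1, LT = x.
f_2 = 2xy - 6x + 4y^2 - 6y - 18, LT = xy.
f_3 = -xy + 5x + 2y - 8, LT = xy.

S(f_1,f_2): lcm = xy. S = 3x - 2y^2 + 2y + 9.
  reduce S modulo (f_1, f_2, f_3):
  remainder -2y^2 + 2y + 12 ≠ 0; add h_4 = -2y^2 + 2y + 12 to the basis.

S(f_1,f_3): lcm = xy. S = 5x + y - 8.
  reduce S modulo (f_1, f_2, f_3, h_4):
  remainder y - 3 ≠ 0; add h_5 = y - 3 to the basis.

The other S-polynomials (S(f_2,f_3), S(f_1,h_4), S(f_2,h_4), S(f_3,h_4), S(f_1,h_5), S(f_2,h_5), S(f_3,h_5), S(h_4,h_5)) all reduce to 0 modulo the current basis, so we have a Gröbner basis.
Inter-reduce: drop elements whose leading term is divisible by another's, tail-reduce, and make monic.
Reduced Gröbner basis: {x - 1, y - 3}.

Elimination: the polynomial y - 3 lies in the elimination ideal for y, so y ∈ {3}. For each such y, the remaining basis elements (now univariate) give the rest of the solution.
  y = 3: the earlier basis element becomes x - 1 = 0, giving x = 1 — point (1, 3).

{(1, 3)}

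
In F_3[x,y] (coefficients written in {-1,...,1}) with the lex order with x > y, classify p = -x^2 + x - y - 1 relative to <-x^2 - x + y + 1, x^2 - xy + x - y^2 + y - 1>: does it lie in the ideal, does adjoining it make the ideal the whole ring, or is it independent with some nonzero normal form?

-x^2 + x - y - 1 is independent of I; its normal form modulo I is -x + y + 1.

First compute the reduced Gröbner basis of I by Buchberger's algorithm.
f_1 = -x^2 - x + y + 1, LT = x^2.
f_2 = x^2 - xy + x - y^2 + y - 1, LT = x^2.

S(f_1,f_2): lcm = x^2. S = xy + y^2 + y.
  reduce S modulo (f_1, f_2):
  remainder xy + y^2 + y ≠ 0; add h_3 = xy + y^2 + y to the basis.

S(f_1,h_3): lcm = x^2y. S = -xy^2 - y^2 - y.
  reduce S modulo (f_1, f_2, h_3):
  remainder y^3 - y ≠ 0; add h_4 = y^3 - y to the basis.

The other S-polynomials (S(f_2,h_3), S(f_1,h_4), S(f_2,h_4), S(h_3,h_4)) all reduce to 0 modulo the current basis, so we have a Gröbner basis.
Inter-reduce: drop elements whose leading term is divisible by another's, tail-reduce, and make monic.
Reduced Gröbner basis: {x^2 + x - y - 1, xy + y^2 + y, y^3 - y}.
Label its elements g_1 = x^2 + x - y - 1, g_2 = xy + y^2 + y, g_3 = y^3 - y.

Reduce p = -x^2 + x - y - 1 modulo G:
  leading term x^2: subtract (-1)·g_1 from -x^2 + x - y - 1 → -x + y + 1
  leading term x: no divisor's leading term divides it; move -x to the remainder.
  leading term y: no divisor's leading term divides it; move y to the remainder.
  leading term 1: no divisor's leading term divides it; move 1 to the remainder.
  normal form = -x + y + 1.
The normal form is nonzero, so p ∉ I. Since p minus its normal form lies in I, I + (p) = I + (r) where r = -x + y + 1; decide whether this ideal is the whole ring.
Run Buchberger on G together with r (pairs among the g_i already reduce to 0 since G is a Gröbner basis):
g_1 = x^2 + x - y - 1, LT = x^2.
g_2 = xy + y^2 + y, LT = xy.
g_3 = y^3 - y, LT = y^3.
r = -x + y + 1, LT = x.

S(g_1,r): lcm = x^2. S = xy - x - y - 1.
  reduce S modulo (g_1, g_2, g_3, r):
  remainder -y^2 + 1 ≠ 0; add m_5 = -y^2 + 1 to the basis.

S(g_2,r): lcm = xy. S = -y^2 - y.
  reduce S modulo (g_1, g_2, g_3, r, m_5):
  remainder -y - 1 ≠ 0; add m_6 = -y - 1 to the basis.

The other S-polynomials (S(g_1,g_2), S(g_1,g_3), S(g_2,g_3), S(g_3,r), S(g_1,m_5), S(g_2,m_5), S(g_3,m_5), S(r,m_5), S(g_1,m_6), S(g_2,m_6), S(g_3,m_6), S(r,m_6), S(m_5,m_6)) all reduce to 0 modulo the current basis, so we have a Gröbner basis.
Inter-reduce: drop elements whose leading term is divisible by another's, tail-reduce, and make monic.
Reduced Gröbner basis: {x, y + 1}.
The reduced Gröbner basis of I + (p) is {x, y + 1} ≠ {1}, a proper ideal, so the enlarged system stays consistent: p is independent of I, with normal form -x + y + 1.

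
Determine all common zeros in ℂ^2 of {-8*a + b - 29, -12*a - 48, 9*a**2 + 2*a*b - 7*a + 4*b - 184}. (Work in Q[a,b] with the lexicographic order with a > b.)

{(-4, -3)}

Compute a lex Gröbner basis by Buchberger's algorithm.
f_1 = -8*a + b - 29, LT = a.
f_2 = -12*a - 48, LT = a.
f_3 = 9*a**2 + 2*a*b - 7*a + 4*b - 184, LT = a**2.

S(f_1,f_2): lcm = a. S = -1/8*b - 3/8.
  leading term b: no divisor's leading term divides it; move -1/8*b to the remainder.
  leading term 1: no divisor's leading term divides it; move -3/8 to the remainder.
  remainder -1/8*b - 3/8 ≠ 0; add h_4 = -1/8*b - 3/8 to the basis.

The other S-polynomials (S(f_1,f_3), S(f_2,f_3), S(f_1,h_4), S(f_2,h_4), S(f_3,h_4)) all reduce to 0 modulo the current basis, so we have a Gröbner basis.
Inter-reduce: drop elements whose leading term is divisible by another's, tail-reduce, and make monic.
Reduced Gröbner basis: {a + 4, b + 3}.

From the last basis element, b + 3 = 0, so b takes values in {-3}. Each choice, substituted upward through the basis, yields the corresponding point(s) of the solution set.
  b = -3: the earlier basis element becomes a + 4 = 0, giving a = -4 — point (-4, -3).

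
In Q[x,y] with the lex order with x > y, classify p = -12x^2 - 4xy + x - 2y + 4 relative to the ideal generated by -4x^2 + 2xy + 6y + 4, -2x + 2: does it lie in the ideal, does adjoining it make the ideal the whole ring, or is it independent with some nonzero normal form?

First compute the reduced Gröbner basis of I by Buchberger's algorithm.
f_1 = -4x^2 + 2xy + 6y + 4, LT = x^2.
f_2 = -2x + 2, LT = x.

S(f_1,f_2): lcm = x^2. S = -1/2xy + x - 3/2y - 1.
  reduce S modulo (f_1, f_2):
  remainder -2y ≠ 0; add h_3 = -2y to the basis.

The other S-polynomials (S(f_1,h_3), S(f_2,h_3)) all reduce to 0 modulo the current basis, so we have a Gröbner basis.
Inter-reduce: drop elements whose leading term is divisible by another's, tail-reduce, and make monic.
Reduced Gröbner basis: {x - 1, y}.
Label its elements g_1 = x - 1, g_2 = y.

Reduce p = -12x^2 - 4xy + x - 2y + 4 modulo G:
  leading term x^2: subtract (-12x)·g_1 from -12x^2 - 4xy + x - 2y + 4 → -4xy - 11x - 2y + 4
  leading term xy: subtract (-4y)·g_1 from -4xy - 11x - 2y + 4 → -11x - 6y + 4
  leading term x: subtract (-11)·g_1 from -11x - 6y + 4 → -6y - 7
  leading term y: subtract (-6)·g_2 from -6y - 7 → -7
  leading term 1: no divisor's leading term divides it; move -7 to the remainder.
  normal form = -7.
The normal form is nonzero, so p ∉ I. Since p minus its normal form lies in I, I + (p) = I + (r) where r = -7; decide whether this ideal is the whole ring.
Here r = -7 is a nonzero constant, hence a unit: 1 ∈ I + (p), the Gröbner basis of I + (p) is {1}, and the enlarged system has no common solution — adjoining p is inconsistent.

Adjoining -12x^2 - 4xy + x - 2y + 4 makes the ideal the whole ring: the system is inconsistent.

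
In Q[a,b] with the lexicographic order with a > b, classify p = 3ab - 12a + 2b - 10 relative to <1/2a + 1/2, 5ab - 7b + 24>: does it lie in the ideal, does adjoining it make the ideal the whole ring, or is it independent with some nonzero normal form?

First compute the reduced Gröbner basis of I by Buchberger's algorithm.
f_1 = 1/2a + 1/2, LT = a.
f_2 = 5ab - 7b + 24, LT = ab.

S(f_1,f_2): lcm = ab. S = 12/5b - 24/5.
  leading term b: no divisor's leading term divides it; move 12/5b to the remainder.
  leading term 1: no divisor's leading term divides it; move -24/5 to the remainder.
  remainder 12/5b - 24/5 ≠ 0; add h_3 = 12/5b - 24/5 to the basis.

S(f_1,h_3): leading monomials are coprime, so the S-polynomial reduces to 0 (Buchberger's first criterion).
S(f_2,h_3): lcm = ab. S = 2a - 7/5b + 24/5.
  leading term a: subtract (4)·f_1 from 2a - 7/5b + 24/5 → -7/5b + 14/5
  leading term b: subtract (-7/12)·h_3 from -7/5b + 14/5 → 0
  remainder 0.

Every S-polynomial of the final basis reduces to 0, so we have a Gröbner basis.
Inter-reduce: drop elements whose leading term is divisible by another's, tail-reduce, and make monic.
Reduced Gröbner basis: {a + 1, b - 2}.
Label its elements g_1 = a + 1, g_2 = b - 2.

Reduce p = 3ab - 12a + 2b - 10 modulo G:
  leading term ab: subtract (3b)·g_1 from 3ab - 12a + 2b - 10 → -12a - b - 10
  leading term a: subtract (-12)·g_1 from -12a - b - 10 → -b + 2
  leading term b: subtract (-1)·g_2 from -b + 2 → 0
  normal form = 0.
Since the normal form is 0, p ∈ I.

3ab - 12a + 2b - 10 lies in I (it reduces to 0).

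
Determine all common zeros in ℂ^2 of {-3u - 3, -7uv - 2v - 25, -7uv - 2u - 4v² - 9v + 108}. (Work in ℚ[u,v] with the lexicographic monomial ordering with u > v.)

{(-1, 5)}

Compute a lex Gröbner basis by Buchberger's algorithm.
f_1 = -3u - 3, LT = u.
f_2 = -7uv - 2v - 25, LT = uv.
f_3 = -7uv - 2u - 4v² - 9v + 108, LT = uv.

S(f_1,f_2): lcm = uv. S = 5/7v - 25/7.
  reduce S modulo (f_1, f_2, f_3):
  remainder 5/7v - 25/7 ≠ 0; add h_4 = 5/7v - 25/7 to the basis.

The other S-polynomials (S(f_1,f_3), S(f_2,f_3), S(f_1,h_4), S(f_2,h_4), S(f_3,h_4)) all reduce to 0 modulo the current basis, so we have a Gröbner basis.
Inter-reduce: drop elements whose leading term is divisible by another's, tail-reduce, and make monic.
Reduced Gröbner basis: {u + 1, v - 5}.

Since the basis is lex-ordered, v - 5 is univariate in v. Its roots are {5}. Back-substituting each root into the other basis elements fixes the other coordinates.
  v = 5: the earlier basis element becomes u + 1 = 0, giving u = -1 — point (-1, 5).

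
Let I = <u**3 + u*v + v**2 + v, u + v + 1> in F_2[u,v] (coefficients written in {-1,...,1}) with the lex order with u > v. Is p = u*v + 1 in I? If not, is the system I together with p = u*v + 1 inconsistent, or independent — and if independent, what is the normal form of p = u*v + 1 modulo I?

First compute the reduced Gröbner basis of I by Buchberger's algorithm.
f_1 = u**3 + u*v + v**2 + v, LT = u**3.
f_2 = u + v + 1, LT = u.

S(f_1,f_2): lcm = u**3. S = u**2*v + u**2 + u*v + v**2 + v.
  leading term u**2*v: subtract (u*v)·f_2 from u**2*v + u**2 + u*v + v**2 + v → u**2 + u*v**2 + v**2 + v
  leading term u**2: subtract (u)·f_2 from u**2 + u*v**2 + v**2 + v → u*v**2 + u*v + u + v**2 + v
  leading term u*v**2: subtract (v**2)·f_2 from u*v**2 + u*v + u + v**2 + v → u*v + u + v**3 + v
  leading term u*v: subtract (v)·f_2 from u*v + u + v**3 + v → u + v**3 + v**2
  leading term u: subtract (1)·f_2 from u + v**3 + v**2 → v**3 + v**2 + v + 1
  leading term v**3: no divisor's leading term divides it; move v**3 to the remainder.
  leading term v**2: no divisor's leading term divides it; move v**2 to the remainder.
  leading term v: no divisor's leading term divides it; move v to the remainder.
  leading term 1: no divisor's leading term divides it; move 1 to the remainder.
  remainder v**3 + v**2 + v + 1 ≠ 0; add h_3 = v**3 + v**2 + v + 1 to the basis.

The other S-polynomials (S(f_1,h_3), S(f_2,h_3)) all reduce to 0 modulo the current basis, so we have a Gröbner basis.
Inter-reduce: drop elements whose leading term is divisible by another's, tail-reduce, and make monic.
Reduced Gröbner basis: {u + v + 1, v**3 + v**2 + v + 1}.
Label its elements g_1 = u + v + 1, g_2 = v**3 + v**2 + v + 1.

Reduce p = u*v + 1 modulo G:
  leading term u*v: subtract (v)·g_1 from u*v + 1 → v**2 + v + 1
  leading term v**2: no divisor's leading term divides it; move v**2 to the remainder.
  leading term v: no divisor's leading term divides it; move v to the remainder.
  leading term 1: no divisor's leading term divides it; move 1 to the remainder.
  normal form = v**2 + v + 1.
The normal form is nonzero, so p ∉ I. Since p minus its normal form lies in I, I + (p) = I + (r) where r = v**2 + v + 1; decide whether this ideal is the whole ring.
Run Buchberger on G together with r (pairs among the g_i already reduce to 0 since G is a Gröbner basis):
g_1 = u + v + 1, LT = u.
g_2 = v**3 + v**2 + v + 1, LT = v**3.
r = v**2 + v + 1, LT = v**2.

S(g_2,r): lcm = v**3. S = 1.
  leading term 1: no divisor's leading term divides it; move 1 to the remainder.
  remainder 1 ≠ 0; add m_4 = 1 to the basis.

The other S-polynomials (S(g_1,g_2), S(g_1,r), S(g_1,m_4), S(g_2,m_4), S(r,m_4)) all reduce to 0 modulo the current basis, so we have a Gröbner basis.
Inter-reduce: drop elements whose leading term is divisible by another's, tail-reduce, and make monic.
Reduced Gröbner basis: {1}.
The reduced Gröbner basis of I + (p) is {1}: the ideal is the whole ring, so the enlarged system has no common solution — adjoining p is inconsistent.

Adjoining u*v + 1 makes the ideal the whole ring: the system is inconsistent.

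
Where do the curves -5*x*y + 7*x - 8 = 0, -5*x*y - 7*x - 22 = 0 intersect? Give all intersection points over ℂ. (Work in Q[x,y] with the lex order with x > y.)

{(-1, 3)}

Compute a lex Gröbner basis by Buchberger's algorithm.
f_1 = -5*x*y + 7*x - 8, LT = x*y.
f_2 = -5*x*y - 7*x - 22, LT = x*y.

S(f_1,f_2): lcm = x*y. S = -14/5*x - 14/5.
  leading term x: no divisor's leading term divides it; move -14/5*x to the remainder.
  leading term 1: no divisor's leading term divides it; move -14/5 to the remainder.
  remainder -14/5*x - 14/5 ≠ 0; add h_3 = -14/5*x - 14/5 to the basis.

S(f_1,h_3): lcm = x*y. S = -7/5*x - y + 8/5.
  leading term x: subtract (1/2)·h_3 from -7/5*x - y + 8/5 → -y + 3
  leading term y: no divisor's leading term divides it; move -y to the remainder.
  leading term 1: no divisor's leading term divides it; move 3 to the remainder.
  remainder -y + 3 ≠ 0; add h_4 = -y + 3 to the basis.

The other S-polynomials (S(f_2,h_3), S(f_1,h_4), S(f_2,h_4), S(h_3,h_4)) all reduce to 0 modulo the current basis, so we have a Gröbner basis.
Inter-reduce: drop elements whose leading term is divisible by another's, tail-reduce, and make monic.
Reduced Gröbner basis: {x + 1, y - 3}.

A lex Gröbner basis eliminates variables successively. Here y - 3 depends only on y, with roots {3}; lifting each root through the earlier basis elements recovers the full solutions.
  y = 3: the earlier basis element becomes x + 1 = 0, giving x = -1 — point (-1, 3).
Each listed point satisfies every original equation (direct substitution).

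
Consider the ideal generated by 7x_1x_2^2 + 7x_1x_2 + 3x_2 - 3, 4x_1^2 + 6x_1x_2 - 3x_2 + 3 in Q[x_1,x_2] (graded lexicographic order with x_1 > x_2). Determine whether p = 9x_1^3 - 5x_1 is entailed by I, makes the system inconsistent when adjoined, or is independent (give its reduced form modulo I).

9x_1^3 - 5x_1 is independent of I; its normal form modulo I is -27/2x_1x_2 - 81/8x_2^2 - 47/4x_1 + 81/56x_2 + 243/28.

First compute the reduced Gröbner basis of I by Buchberger's algorithm.
f_1 = 7x_1x_2^2 + 7x_1x_2 + 3x_2 - 3, LT = x_1x_2^2.
f_2 = 4x_1^2 + 6x_1x_2 - 3x_2 + 3, LT = x_1^2.

S(f_1,f_2): lcm = x_1^2x_2^2. S = -3/2x_1x_2^3 + x_1^2x_2 + 3/4x_2^3 + 3/7x_1x_2 - 3/4x_2^2 - 3/7x_1.
  reduce S modulo (f_1, f_2):
  remainder 3/4x_2^3 + 3/7x_1x_2 + 9/14x_2^2 - 3/7x_1 - 39/28x_2 ≠ 0; add h_3 = 3/4x_2^3 + 3/7x_1x_2 + 9/14x_2^2 - 3/7x_1 - 39/28x_2 to the basis.

The other S-polynomials (S(f_1,h_3), S(f_2,h_3)) all reduce to 0 modulo the current basis, so we have a Gröbner basis.
Inter-reduce: drop elements whose leading term is divisible by another's, tail-reduce, and make monic.
Reduced Gröbner basis: {x_1x_2^2 + x_1x_2 + 3/7x_2 - 3/7, x_2^3 + 4/7x_1x_2 + 6/7x_2^2 - 4/7x_1 - 13/7x_2, x_1^2 + 3/2x_1x_2 - 3/4x_2 + 3/4}.
Label its elements g_1 = x_1x_2^2 + x_1x_2 + 3/7x_2 - 3/7, g_2 = x_2^3 + 4/7x_1x_2 + 6/7x_2^2 - 4/7x_1 - 13/7x_2, g_3 = x_1^2 + 3/2x_1x_2 - 3/4x_2 + 3/4.

Reduce p = 9x_1^3 - 5x_1 modulo G:
  leading term x_1^3: subtract (9x_1)·g_3 from 9x_1^3 - 5x_1 → -27/2x_1^2x_2 + 27/4x_1x_2 - 47/4x_1
  leading term x_1^2x_2: subtract (-27/2x_2)·g_3 from -27/2x_1^2x_2 + 27/4x_1x_2 - 47/4x_1 → 81/4x_1x_2^2 + 27/4x_1x_2 - 81/8x_2^2 - 47/4x_1 + 81/8x_2
  leading term x_1x_2^2: subtract (81/4)·g_1 from 81/4x_1x_2^2 + 27/4x_1x_2 - 81/8x_2^2 - 47/4x_1 + 81/8x_2 → -27/2x_1x_2 - 81/8x_2^2 - 47/4x_1 + 81/56x_2 + 243/28
  leading term x_1x_2: no divisor's leading term divides it; move -27/2x_1x_2 to the remainder.
  leading term x_2^2: no divisor's leading term divides it; move -81/8x_2^2 to the remainder.
  leading term x_1: no divisor's leading term divides it; move -47/4x_1 to the remainder.
  leading term x_2: no divisor's leading term divides it; move 81/56x_2 to the remainder.
  leading term 1: no divisor's leading term divides it; move 243/28 to the remainder.
  normal form = -27/2x_1x_2 - 81/8x_2^2 - 47/4x_1 + 81/56x_2 + 243/28.
The normal form is nonzero, so p ∉ I. Since p minus its normal form lies in I, I + (p) = I + (r) where r = -27/2x_1x_2 - 81/8x_2^2 - 47/4x_1 + 81/56x_2 + 243/28; decide whether this ideal is the whole ring.
Run Buchberger on G together with r (pairs among the g_i already reduce to 0 since G is a Gröbner basis):
g_1 = x_1x_2^2 + x_1x_2 + 3/7x_2 - 3/7, LT = x_1x_2^2.
g_2 = x_2^3 + 4/7x_1x_2 + 6/7x_2^2 - 4/7x_1 - 13/7x_2, LT = x_2^3.
g_3 = x_1^2 + 3/2x_1x_2 - 3/4x_2 + 3/4, LT = x_1^2.
r = -27/2x_1x_2 - 81/8x_2^2 - 47/4x_1 + 81/56x_2 + 243/28, LT = x_1x_2.

S(g_1,r): lcm = x_1x_2^2. S = -3/4x_2^3 + 7/54x_1x_2 + 3/28x_2^2 + 15/14x_2 - 3/7.
  reduce S modulo (g_1, g_2, g_3, r):
  remainder 167/504x_2^2 - 18665/20412x_1 - 923/3528x_2 - 41/588 ≠ 0; add m_5 = 167/504x_2^2 - 18665/20412x_1 - 923/3528x_2 - 41/588 to the basis.

S(g_2,r): lcm = x_1x_2^3. S = -3/4x_2^4 + 4/7x_1^2x_2 - 5/378x_1x_2^2 + 3/28x_2^3 - 4/7x_1^2 - 13/7x_1x_2 + 9/14x_2^2.
  reduce S modulo (g_1, g_2, g_3, r, m_5):
  remainder 60877/31563x_1 + 13681/21042x_2 - 13681/21042 ≠ 0; add m_6 = 60877/31563x_1 + 13681/21042x_2 - 13681/21042 to the basis.

S(g_1,m_5): lcm = x_1x_2^2. S = 37330/13527x_1^2 + 2092/1169x_1x_2 + 246/1169x_1 + 3/7x_2 - 3/7.
  reduce S modulo (g_1, g_2, g_3, r, m_5, m_6):
  remainder 339860620/274494393x_2 - 339860620/274494393 ≠ 0; add m_7 = 339860620/274494393x_2 - 339860620/274494393 to the basis.

The other S-polynomials (S(g_1,g_2), S(g_1,g_3), S(g_2,g_3), S(g_3,r), S(g_2,m_5), S(g_3,m_5), S(r,m_5), S(g_1,m_6), S(g_2,m_6), S(g_3,m_6), S(r,m_6), S(m_5,m_6), S(g_1,m_7), S(g_2,m_7), S(g_3,m_7), S(r,m_7), S(m_5,m_7), S(m_6,m_7)) all reduce to 0 modulo the current basis, so we have a Gröbner basis.
Inter-reduce: drop elements whose leading term is divisible by another's, tail-reduce, and make monic.
Reduced Gröbner basis: {x_1, x_2 - 1}.
The reduced Gröbner basis of I + (p) is {x_1, x_2 - 1} ≠ {1}, a proper ideal, so the enlarged system stays consistent: p is independent of I, with normal form -27/2x_1x_2 - 81/8x_2^2 - 47/4x_1 + 81/56x_2 + 243/28.

Ideal membership is decidable via reduction modulo a Gröbner basis.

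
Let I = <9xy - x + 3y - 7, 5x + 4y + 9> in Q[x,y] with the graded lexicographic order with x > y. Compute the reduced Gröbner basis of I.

This is the nonlinear analogue of row-reducing a linear system.

f_1 = 9xy - x + 3y - 7, LT = xy.
f_2 = 5x + 4y + 9, LT = x.

S(f_1,f_2): lcm = xy. S = -4/5y^2 - 1/9x - 22/15y - 7/9.
  reduce S modulo (f_1, f_2):
  remainder -4/5y^2 - 62/45y - 26/45 ≠ 0; add g_3 = -4/5y^2 - 62/45y - 26/45 to the basis.

The other S-polynomials (S(f_1,g_3), S(f_2,g_3)) all reduce to 0 modulo the current basis, so we have a Gröbner basis.
Inter-reduce: drop elements whose leading term is divisible by another's, tail-reduce, and make monic.

G = {y^2 + 31/18y + 13/18, x + 4/5y + 9/5}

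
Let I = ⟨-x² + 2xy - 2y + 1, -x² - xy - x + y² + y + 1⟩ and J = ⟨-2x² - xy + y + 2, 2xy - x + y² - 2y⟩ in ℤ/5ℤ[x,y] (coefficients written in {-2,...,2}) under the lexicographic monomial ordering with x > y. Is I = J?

For a fixed monomial order, each ideal has a unique reduced Gröbner basis; comparing bases decides equality.
Buchberger on the first generating set:
f_1 = -x² + 2xy - 2y + 1, LT = x².
f_2 = -x² - xy - x + y² + y + 1, LT = x².

S(f_1,f_2): lcm = x². S = 2xy - x + y² - 2y.
  leading term xy: no divisor's leading term divides it; move 2xy to the remainder.
  leading term x: no divisor's leading term divides it; move -x to the remainder.
  leading term y²: no divisor's leading term divides it; move y² to the remainder.
  leading term y: no divisor's leading term divides it; move -2y to the remainder.
  remainder 2xy - x + y² - 2y ≠ 0; add g_3 = 2xy - x + y² - 2y to the basis.

S(f_1,g_3): lcm = x²y. S = -2x² + xy + 2y² - y.
  leading term x²: subtract (2)·f_1 from -2x² + xy + 2y² - y → 2xy + 2y² - 2y - 2
  leading term xy: subtract (1)·g_3 from 2xy + 2y² - 2y - 2 → x + y² - 2
  leading term x: no divisor's leading term divides it; move x to the remainder.
  leading term y²: no divisor's leading term divides it; move y² to the remainder.
  leading term 1: no divisor's leading term divides it; move -2 to the remainder.
  remainder x + y² - 2 ≠ 0; add g_4 = x + y² - 2 to the basis.

S(f_2,g_3): lcm = x²y. S = -2x² - 2xy² + 2xy - y³ - y² - y.
  leading term x²: subtract (2)·f_1 from -2x² - 2xy² + 2xy - y³ - y² - y → -2xy² - 2xy - y³ - y² - 2y - 2
  leading term xy²: subtract (-y)·g_3 from -2xy² - 2xy - y³ - y² - 2y - 2 → 2xy + 2y² - 2y - 2
  leading term xy: subtract (1)·g_3 from 2xy + 2y² - 2y - 2 → x + y² - 2
  leading term x: subtract (1)·g_4 from x + y² - 2 → 0
  remainder 0.

S(f_1,g_4): lcm = x². S = -xy² - 2xy + 2x + 2y - 1.
  leading term xy²: subtract (2y)·g_3 from -xy² - 2xy + 2x + 2y - 1 → 2x - 2y³ - y² + 2y - 1
  leading term x: subtract (2)·g_4 from 2x - 2y³ - y² + 2y - 1 → -2y³ + 2y² + 2y - 2
  leading term y³: no divisor's leading term divides it; move -2y³ to the remainder.
  leading term y²: no divisor's leading term divides it; move 2y² to the remainder.
  leading term y: no divisor's leading term divides it; move 2y to the remainder.
  leading term 1: no divisor's leading term divides it; move -2 to the remainder.
  remainder -2y³ + 2y² + 2y - 2 ≠ 0; add g_5 = -2y³ + 2y² + 2y - 2 to the basis.

S(f_2,g_4): lcm = x². S = -xy² + xy - 2x - y² - y - 1.
  leading term xy²: subtract (2y)·g_3 from -xy² + xy - 2x - y² - y - 1 → -2xy - 2x - 2y³ - 2y² - y - 1
  leading term xy: subtract (-1)·g_3 from -2xy - 2x - 2y³ - 2y² - y - 1 → 2x - 2y³ - y² + 2y - 1
  leading term x: subtract (2)·g_4 from 2x - 2y³ - y² + 2y - 1 → -2y³ + 2y² + 2y - 2
  leading term y³: subtract (1)·g_5 from -2y³ + 2y² + 2y - 2 → 0
  remainder 0.

S(g_3,g_4): lcm = xy. S = 2x - y³ - 2y² + y.
  leading term x: subtract (2)·g_4 from 2x - y³ - 2y² + y → -y³ + y² + y - 1
  leading term y³: subtract (-2)·g_5 from -y³ + y² + y - 1 → 0
  remainder 0.

S(f_1,g_5): leading monomials are coprime, so the S-polynomial reduces to 0 (Buchberger's first criterion).
S(f_2,g_5): leading monomials are coprime, so the S-polynomial reduces to 0 (Buchberger's first criterion).
S(g_3,g_5): lcm = xy³. S = -2xy² + xy - x - 2y⁴ - y³.
  leading term xy²: subtract (-y)·g_3 from -2xy² + xy - x - 2y⁴ - y³ → -x - 2y⁴ - 2y²
  leading term x: subtract (-1)·g_4 from -x - 2y⁴ - 2y² → -2y⁴ - y² - 2
  leading term y⁴: subtract (y)·g_5 from -2y⁴ - y² - 2 → -2y³ + 2y² + 2y - 2
  leading term y³: subtract (1)·g_5 from -2y³ + 2y² + 2y - 2 → 0
  remainder 0.

S(g_4,g_5): leading monomials are coprime, so the S-polynomial reduces to 0 (Buchberger's first criterion).
Every S-polynomial of the final basis reduces to 0, so we have a Gröbner basis.
Inter-reduce: drop elements whose leading term is divisible by another's, tail-reduce, and make monic.
Reduced Gröbner basis: {x + y² - 2, y³ - y² - y + 1}.

Buchberger on the second generating set:
h_1 = -2x² - xy + y + 2, LT = x².
h_2 = 2xy - x + y² - 2y, LT = xy.

S(h_1,h_2): lcm = x²y. S = -2x² + xy + 2y² - y.
  leading term x²: subtract (1)·h_1 from -2x² + xy + 2y² - y → 2xy + 2y² - 2y - 2
  leading term xy: subtract (1)·h_2 from 2xy + 2y² - 2y - 2 → x + y² - 2
  leading term x: no divisor's leading term divides it; move x to the remainder.
  leading term y²: no divisor's leading term divides it; move y² to the remainder.
  leading term 1: no divisor's leading term divides it; move -2 to the remainder.
  remainder x + y² - 2 ≠ 0; add k_3 = x + y² - 2 to the basis.

S(h_1,k_3): lcm = x². S = -xy² - 2xy + 2x + 2y - 1.
  leading term xy²: subtract (2y)·h_2 from -xy² - 2xy + 2x + 2y - 1 → 2x - 2y³ - y² + 2y - 1
  leading term x: subtract (2)·k_3 from 2x - 2y³ - y² + 2y - 1 → -2y³ + 2y² + 2y - 2
  leading term y³: no divisor's leading term divides it; move -2y³ to the remainder.
  leading term y²: no divisor's leading term divides it; move 2y² to the remainder.
  leading term y: no divisor's leading term divides it; move 2y to the remainder.
  leading term 1: no divisor's leading term divides it; move -2 to the remainder.
  remainder -2y³ + 2y² + 2y - 2 ≠ 0; add k_4 = -2y³ + 2y² + 2y - 2 to the basis.

S(h_2,k_3): lcm = xy. S = 2x - y³ - 2y² + y.
  leading term x: subtract (2)·k_3 from 2x - y³ - 2y² + y → -y³ + y² + y - 1
  leading term y³: subtract (-2)·k_4 from -y³ + y² + y - 1 → 0
  remainder 0.

S(h_1,k_4): leading monomials are coprime, so the S-polynomial reduces to 0 (Buchberger's first criterion).
S(h_2,k_4): lcm = xy³. S = -2xy² + xy - x - 2y⁴ - y³.
  leading term xy²: subtract (-y)·h_2 from -2xy² + xy - x - 2y⁴ - y³ → -x - 2y⁴ - 2y²
  leading term x: subtract (-1)·k_3 from -x - 2y⁴ - 2y² → -2y⁴ - y² - 2
  leading term y⁴: subtract (y)·k_4 from -2y⁴ - y² - 2 → -2y³ + 2y² + 2y - 2
  leading term y³: subtract (1)·k_4 from -2y³ + 2y² + 2y - 2 → 0
  remainder 0.

S(k_3,k_4): leading monomials are coprime, so the S-polynomial reduces to 0 (Buchberger's first criterion).
Every S-polynomial of the final basis reduces to 0, so we have a Gröbner basis.
Inter-reduce: drop elements whose leading term is divisible by another's, tail-reduce, and make monic.
Reduced Gröbner basis: {x + y² - 2, y³ - y² - y + 1}.

These coincide, so the ideals are equal.

Yes, the ideals are equal.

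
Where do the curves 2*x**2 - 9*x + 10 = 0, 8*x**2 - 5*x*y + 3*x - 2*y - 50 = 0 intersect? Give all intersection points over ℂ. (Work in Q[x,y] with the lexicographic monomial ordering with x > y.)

Compute a lex Gröbner basis by Buchberger's algorithm.
f_1 = 2*x**2 - 9*x + 10, LT = x**2.
f_2 = 8*x**2 - 5*x*y + 3*x - 2*y - 50, LT = x**2.

S(f_1,f_2): lcm = x**2. S = 5/8*x*y - 39/8*x + 1/4*y + 45/4.
  leading term x*y: no divisor's leading term divides it; move 5/8*x*y to the remainder.
  leading term x: no divisor's leading term divides it; move -39/8*x to the remainder.
  leading term y: no divisor's leading term divides it; move 1/4*y to the remainder.
  leading term 1: no divisor's leading term divides it; move 45/4 to the remainder.
  remainder 5/8*x*y - 39/8*x + 1/4*y + 45/4 ≠ 0; add h_3 = 5/8*x*y - 39/8*x + 1/4*y + 45/4 to the basis.

S(f_1,h_3): lcm = x**2*y. S = 39/5*x**2 - 49/10*x*y - 18*x + 5*y.
  leading term x**2: subtract (39/10)·f_1 from 39/5*x**2 - 49/10*x*y - 18*x + 5*y → -49/10*x*y + 171/10*x + 5*y - 39
  leading term x*y: subtract (-196/25)·h_3 from -49/10*x*y + 171/10*x + 5*y - 39 → -528/25*x + 174/25*y + 246/5
  leading term x: no divisor's leading term divides it; move -528/25*x to the remainder.
  leading term y: no divisor's leading term divides it; move 174/25*y to the remainder.
  leading term 1: no divisor's leading term divides it; move 246/5 to the remainder.
  remainder -528/25*x + 174/25*y + 246/5 ≠ 0; add h_4 = -528/25*x + 174/25*y + 246/5 to the basis.

S(f_2,h_3): lcm = x**2*y. S = 39/5*x**2 - 5/8*x*y**2 - 1/40*x*y - 18*x - 1/4*y**2 - 25/4*y.
  leading term x**2: subtract (39/10)·f_1 from 39/5*x**2 - 5/8*x*y**2 - 1/40*x*y - 18*x - 1/4*y**2 - 25/4*y → -5/8*x*y**2 - 1/40*x*y + 171/10*x - 1/4*y**2 - 25/4*y - 39
  leading term x*y**2: subtract (-y)·h_3 from -5/8*x*y**2 - 1/40*x*y + 171/10*x - 1/4*y**2 - 25/4*y - 39 → -49/10*x*y + 171/10*x + 5*y - 39
  leading term x*y: subtract (-196/25)·h_3 from -49/10*x*y + 171/10*x + 5*y - 39 → -528/25*x + 174/25*y + 246/5
  leading term x: subtract (1)·h_4 from -528/25*x + 174/25*y + 246/5 → 0
  remainder 0.

S(f_1,h_4): lcm = x**2. S = 29/88*x*y - 191/88*x + 5.
  leading term x*y: subtract (29/55)·h_3 from 29/88*x*y - 191/88*x + 5 → 2/5*x - 29/220*y - 41/44
  leading term x: subtract (-5/264)·h_4 from 2/5*x - 29/220*y - 41/44 → 0
  remainder 0.

S(f_2,h_4): lcm = x**2. S = -13/44*x*y + 119/44*x - 1/4*y - 25/4.
  leading term x*y: subtract (-26/55)·h_3 from -13/44*x*y + 119/44*x - 1/4*y - 25/4 → 2/5*x - 29/220*y - 41/44
  leading term x: subtract (-5/264)·h_4 from 2/5*x - 29/220*y - 41/44 → 0
  remainder 0.

S(h_3,h_4): lcm = x*y. S = -39/5*x + 29/88*y**2 + 1201/440*y + 18.
  leading term x: subtract (65/176)·h_4 from -39/5*x + 29/88*y**2 + 1201/440*y + 18 → 29/88*y**2 + 7/44*y - 15/88
  leading term y**2: no divisor's leading term divides it; move 29/88*y**2 to the remainder.
  leading term y: no divisor's leading term divides it; move 7/44*y to the remainder.
  leading term 1: no divisor's leading term divides it; move -15/88 to the remainder.
  remainder 29/88*y**2 + 7/44*y - 15/88 ≠ 0; add h_5 = 29/88*y**2 + 7/44*y - 15/88 to the basis.

S(f_1,h_5): leading monomials are coprime, so the S-polynomial reduces to 0 (Buchberger's first criterion).
S(f_2,h_5): leading monomials are coprime, so the S-polynomial reduces to 0 (Buchberger's first criterion).
S(h_3,h_5): lcm = x*y**2. S = -1201/145*x*y + 15/29*x + 2/5*y**2 + 18*y.
  leading term x*y: subtract (-9608/725)·h_3 from -1201/145*x*y + 15/29*x + 2/5*y**2 + 18*y → -46464/725*x + 2/5*y**2 + 15452/725*y + 21618/145
  leading term x: subtract (88/29)·h_4 from -46464/725*x + 2/5*y**2 + 15452/725*y + 21618/145 → 2/5*y**2 + 28/145*y - 6/29
  leading term y**2: subtract (176/145)·h_5 from 2/5*y**2 + 28/145*y - 6/29 → 0
  remainder 0.

S(h_4,h_5): leading monomials are coprime, so the S-polynomial reduces to 0 (Buchberger's first criterion).
Every S-polynomial of the final basis reduces to 0, so we have a Gröbner basis.
Inter-reduce: drop elements whose leading term is divisible by another's, tail-reduce, and make monic.
Reduced Gröbner basis: {x - 29/88*y - 205/88, y**2 + 14/29*y - 15/29}.

The lex basis is triangular: the last element involves only y. Solving y**2 + 14/29*y - 15/29 = 0 gives y ∈ {-1, 15/29}; substituting each value into the earlier elements determines the remaining variables.
  y = -1: the earlier basis element becomes x - 2 = 0, giving x = 2 — point (2, -1).
  y = 15/29: the earlier basis element becomes x - 5/2 = 0, giving x = 5/2 — point (5/2, 15/29).

{(2, -1), (5/2, 15/29)}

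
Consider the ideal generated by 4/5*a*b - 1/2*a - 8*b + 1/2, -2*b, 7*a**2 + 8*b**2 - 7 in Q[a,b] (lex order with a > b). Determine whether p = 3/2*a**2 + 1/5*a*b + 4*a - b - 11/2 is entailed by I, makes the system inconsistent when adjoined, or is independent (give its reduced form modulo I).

3/2*a**2 + 1/5*a*b + 4*a - b - 11/2 lies in I (it reduces to 0).

First compute the reduced Gröbner basis of I by Buchberger's algorithm.
f_1 = 4/5*a*b - 1/2*a - 8*b + 1/2, LT = a*b.
f_2 = -2*b, LT = b.
f_3 = 7*a**2 + 8*b**2 - 7, LT = a**2.

S(f_1,f_2): lcm = a*b. S = -5/8*a - 10*b + 5/8.
  leading term a: no divisor's leading term divides it; move -5/8*a to the remainder.
  leading term b: subtract (5)·f_2 from -10*b + 5/8 → 5/8
  leading term 1: no divisor's leading term divides it; move 5/8 to the remainder.
  remainder -5/8*a + 5/8 ≠ 0; add h_4 = -5/8*a + 5/8 to the basis.

S(f_1,f_3): lcm = a**2*b. S = -5/8*a**2 - 10*a*b + 5/8*a - 8/7*b**3 + b.
  leading term a**2: subtract (-5/56)·f_3 from -5/8*a**2 - 10*a*b + 5/8*a - 8/7*b**3 + b → -10*a*b + 5/8*a - 8/7*b**3 + 5/7*b**2 + b - 5/8
  leading term a*b: subtract (-25/2)·f_1 from -10*a*b + 5/8*a - 8/7*b**3 + 5/7*b**2 + b - 5/8 → -45/8*a - 8/7*b**3 + 5/7*b**2 - 99*b + 45/8
  leading term a: subtract (9)·h_4 from -45/8*a - 8/7*b**3 + 5/7*b**2 - 99*b + 45/8 → -8/7*b**3 + 5/7*b**2 - 99*b
  leading term b**3: subtract (4/7*b**2)·f_2 from -8/7*b**3 + 5/7*b**2 - 99*b → 5/7*b**2 - 99*b
  leading term b**2: subtract (-5/14*b)·f_2 from 5/7*b**2 - 99*b → -99*b
  leading term b: subtract (99/2)·f_2 from -99*b → 0
  remainder 0.

S(f_2,f_3): leading monomials are coprime, so the S-polynomial reduces to 0 (Buchberger's first criterion).
S(f_1,h_4): lcm = a*b. S = -5/8*a - 9*b + 5/8.
  leading term a: subtract (1)·h_4 from -5/8*a - 9*b + 5/8 → -9*b
  leading term b: subtract (9/2)·f_2 from -9*b → 0
  remainder 0.

S(f_2,h_4): leading monomials are coprime, so the S-polynomial reduces to 0 (Buchberger's first criterion).
S(f_3,h_4): lcm = a**2. S = a + 8/7*b**2 - 1.
  leading term a: subtract (-8/5)·h_4 from a + 8/7*b**2 - 1 → 8/7*b**2
  leading term b**2: subtract (-4/7*b)·f_2 from 8/7*b**2 → 0
  remainder 0.

Every S-polynomial of the final basis reduces to 0, so we have a Gröbner basis.
Inter-reduce: drop elements whose leading term is divisible by another's, tail-reduce, and make monic.
Reduced Gröbner basis: {a - 1, b}.
Label its elements g_1 = a - 1, g_2 = b.

Reduce p = 3/2*a**2 + 1/5*a*b + 4*a - b - 11/2 modulo G:
  leading term a**2: subtract (3/2*a)·g_1 from 3/2*a**2 + 1/5*a*b + 4*a - b - 11/2 → 1/5*a*b + 11/2*a - b - 11/2
  leading term a*b: subtract (1/5*b)·g_1 from 1/5*a*b + 11/2*a - b - 11/2 → 11/2*a - 4/5*b - 11/2
  leading term a: subtract (11/2)·g_1 from 11/2*a - 4/5*b - 11/2 → -4/5*b
  leading term b: subtract (-4/5)·g_2 from -4/5*b → 0
  normal form = 0.
Since the normal form is 0, p ∈ I.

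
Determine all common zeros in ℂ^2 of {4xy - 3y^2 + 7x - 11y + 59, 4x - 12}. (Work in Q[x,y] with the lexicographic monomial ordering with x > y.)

{(3, -5), (3, 16/3)}

Compute a lex Gröbner basis by Buchberger's algorithm.
f_1 = 4xy + 7x - 3y^2 - 11y + 59, LT = xy.
f_2 = 4x - 12, LT = x.

S(f_1,f_2): lcm = xy. S = 7/4x - 3/4y^2 + 1/4y + 59/4.
  leading term x: subtract (7/16)·f_2 from 7/4x - 3/4y^2 + 1/4y + 59/4 → -3/4y^2 + 1/4y + 20
  leading term y^2: no divisor's leading term divides it; move -3/4y^2 to the remainder.
  leading term y: no divisor's leading term divides it; move 1/4y to the remainder.
  leading term 1: no divisor's leading term divides it; move 20 to the remainder.
  remainder -3/4y^2 + 1/4y + 20 ≠ 0; add h_3 = -3/4y^2 + 1/4y + 20 to the basis.

S(f_1,h_3): lcm = xy^2. S = 25/12xy + 80/3x - 3/4y^3 - 11/4y^2 + 59/4y.
  leading term xy: subtract (25/48)·f_1 from 25/12xy + 80/3x - 3/4y^3 - 11/4y^2 + 59/4y → 1105/48x - 3/4y^3 - 19/16y^2 + 983/48y - 1475/48
  leading term x: subtract (1105/192)·f_2 from 1105/48x - 3/4y^3 - 19/16y^2 + 983/48y - 1475/48 → -3/4y^3 - 19/16y^2 + 983/48y + 115/3
  leading term y^3: subtract (y)·h_3 from -3/4y^3 - 19/16y^2 + 983/48y + 115/3 → -23/16y^2 + 23/48y + 115/3
  leading term y^2: subtract (23/12)·h_3 from -23/16y^2 + 23/48y + 115/3 → 0
  remainder 0.

S(f_2,h_3): leading monomials are coprime, so the S-polynomial reduces to 0 (Buchberger's first criterion).
Every S-polynomial of the final basis reduces to 0, so we have a Gröbner basis.
Inter-reduce: drop elements whose leading term is divisible by another's, tail-reduce, and make monic.
Reduced Gröbner basis: {x - 3, y^2 - 1/3y - 80/3}.

A lex Gröbner basis eliminates variables successively. Here y^2 - 1/3y - 80/3 depends only on y, with roots {-5, 16/3}; lifting each root through the earlier basis elements recovers the full solutions.
  y = -5: the earlier basis element becomes x - 3 = 0, giving x = 3 — point (3, -5).
  y = 16/3: the earlier basis element becomes x - 3 = 0, giving x = 3 — point (3, 16/3).
Check: every point annihilates each of the original generators.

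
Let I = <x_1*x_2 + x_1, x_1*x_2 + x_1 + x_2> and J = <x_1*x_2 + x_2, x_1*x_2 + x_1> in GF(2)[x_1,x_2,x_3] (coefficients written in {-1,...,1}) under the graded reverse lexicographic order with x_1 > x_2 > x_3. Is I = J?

Two ideals are equal iff their reduced Gröbner bases coincide (the reduced basis is unique for a fixed ordering).
Buchberger on the first generating set:
f_1 = x_1*x_2 + x_1, LT = x_1*x_2.
f_2 = x_1*x_2 + x_1 + x_2, LT = x_1*x_2.

S(f_1,f_2): lcm = x_1*x_2. S = x_2.
  leading term x_2: no divisor's leading term divides it; move x_2 to the remainder.
  remainder x_2 ≠ 0; add g_3 = x_2 to the basis.

S(f_1,g_3): lcm = x_1*x_2. S = x_1.
  leading term x_1: no divisor's leading term divides it; move x_1 to the remainder.
  remainder x_1 ≠ 0; add g_4 = x_1 to the basis.

The other S-polynomials (S(f_2,g_3), S(f_1,g_4), S(f_2,g_4), S(g_3,g_4)) all reduce to 0 modulo the current basis, so we have a Gröbner basis.
Inter-reduce: drop elements whose leading term is divisible by another's, tail-reduce, and make monic.
Reduced Gröbner basis: {x_1, x_2}.

Buchberger on the second generating set:
h_1 = x_1*x_2 + x_2, LT = x_1*x_2.
h_2 = x_1*x_2 + x_1, LT = x_1*x_2.

S(h_1,h_2): lcm = x_1*x_2. S = x_1 + x_2.
  leading term x_1: no divisor's leading term divides it; move x_1 to the remainder.
  leading term x_2: no divisor's leading term divides it; move x_2 to the remainder.
  remainder x_1 + x_2 ≠ 0; add k_3 = x_1 + x_2 to the basis.

S(h_1,k_3): lcm = x_1*x_2. S = x_2**2 + x_2.
  leading term x_2**2: no divisor's leading term divides it; move x_2**2 to the remainder.
  leading term x_2: no divisor's leading term divides it; move x_2 to the remainder.
  remainder x_2**2 + x_2 ≠ 0; add k_4 = x_2**2 + x_2 to the basis.

The other S-polynomials (S(h_2,k_3), S(h_1,k_4), S(h_2,k_4), S(k_3,k_4)) all reduce to 0 modulo the current basis, so we have a Gröbner basis.
Inter-reduce: drop elements whose leading term is divisible by another's, tail-reduce, and make monic.
Reduced Gröbner basis: {x_2**2 + x_2, x_1 + x_2}.

These differ, so the ideals are not equal.

No, the ideals differ.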